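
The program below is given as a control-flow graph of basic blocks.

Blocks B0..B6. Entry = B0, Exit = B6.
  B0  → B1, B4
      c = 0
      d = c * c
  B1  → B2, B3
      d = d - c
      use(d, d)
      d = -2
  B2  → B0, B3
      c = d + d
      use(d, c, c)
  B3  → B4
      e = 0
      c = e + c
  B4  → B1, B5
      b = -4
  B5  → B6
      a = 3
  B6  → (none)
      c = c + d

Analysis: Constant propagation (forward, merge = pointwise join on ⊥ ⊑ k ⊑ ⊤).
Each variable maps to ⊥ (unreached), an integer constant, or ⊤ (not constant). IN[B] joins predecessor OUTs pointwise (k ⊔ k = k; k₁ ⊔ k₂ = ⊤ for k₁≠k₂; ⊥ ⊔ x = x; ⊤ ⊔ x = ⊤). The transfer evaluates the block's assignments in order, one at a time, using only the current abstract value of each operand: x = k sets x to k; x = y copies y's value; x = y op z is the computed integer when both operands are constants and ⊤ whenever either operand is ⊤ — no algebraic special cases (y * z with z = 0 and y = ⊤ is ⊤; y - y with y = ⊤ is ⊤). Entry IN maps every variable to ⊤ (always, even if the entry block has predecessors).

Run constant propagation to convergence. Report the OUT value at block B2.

Converged values:
  B0: | IN=(all ⊤) | OUT={c:0, d:0; rest ⊤}
  B1: | IN=(all ⊤) | OUT={d:-2; rest ⊤}
  B2: | IN={d:-2; rest ⊤} | OUT={c:-4, d:-2; rest ⊤}
  B3: | IN={d:-2; rest ⊤} | OUT={d:-2, e:0; rest ⊤}
  B4: | IN=(all ⊤) | OUT={b:-4; rest ⊤}
  B5: | IN={b:-4; rest ⊤} | OUT={a:3, b:-4; rest ⊤}
  B6: | IN={a:3, b:-4; rest ⊤} | OUT={a:3, b:-4; rest ⊤}

Merge at B2: IN[B2] = OUT[B1] = {a: ⊤, b: ⊤, c: ⊤, d: -2, e: ⊤, f: ⊤}
Applying B2's transfer function to that IN value gives OUT[B2] (row B2 above).

Answer: {a: ⊤, b: ⊤, c: -4, d: -2, e: ⊤, f: ⊤}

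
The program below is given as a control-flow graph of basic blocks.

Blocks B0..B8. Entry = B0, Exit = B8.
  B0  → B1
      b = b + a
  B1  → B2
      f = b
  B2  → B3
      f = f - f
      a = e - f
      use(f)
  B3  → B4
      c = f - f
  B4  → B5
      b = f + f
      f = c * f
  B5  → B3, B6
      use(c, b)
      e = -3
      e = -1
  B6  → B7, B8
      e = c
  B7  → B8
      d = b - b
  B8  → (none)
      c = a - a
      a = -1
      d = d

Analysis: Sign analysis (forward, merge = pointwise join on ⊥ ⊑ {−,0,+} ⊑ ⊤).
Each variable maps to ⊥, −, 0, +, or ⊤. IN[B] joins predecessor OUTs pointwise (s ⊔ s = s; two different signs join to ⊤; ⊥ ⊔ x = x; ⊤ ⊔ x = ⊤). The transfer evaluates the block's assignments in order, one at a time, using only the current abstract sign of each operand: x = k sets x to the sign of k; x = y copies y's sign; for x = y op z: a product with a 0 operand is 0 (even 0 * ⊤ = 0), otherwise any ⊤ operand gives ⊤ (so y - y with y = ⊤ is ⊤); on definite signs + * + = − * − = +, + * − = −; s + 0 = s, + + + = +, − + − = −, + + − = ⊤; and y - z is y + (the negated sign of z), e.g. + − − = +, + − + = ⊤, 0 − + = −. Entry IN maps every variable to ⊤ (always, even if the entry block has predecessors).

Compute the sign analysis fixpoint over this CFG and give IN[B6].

Fixpoint table:
  B0:  IN=(all ⊤)  OUT=(all ⊤)
  B1:  IN=(all ⊤)  OUT=(all ⊤)
  B2:  IN=(all ⊤)  OUT=(all ⊤)
  B3:  IN=(all ⊤)  OUT=(all ⊤)
  B4:  IN=(all ⊤)  OUT=(all ⊤)
  B5:  IN=(all ⊤)  OUT={e:-; rest ⊤}
  B6:  IN={e:-; rest ⊤}  OUT=(all ⊤)
  B7:  IN=(all ⊤)  OUT=(all ⊤)
  B8:  IN=(all ⊤)  OUT={a:-; rest ⊤}

Merge at B6: IN[B6] = OUT[B5] = {a: ⊤, b: ⊤, c: ⊤, d: ⊤, e: -, f: ⊤}

Answer: {a: ⊤, b: ⊤, c: ⊤, d: ⊤, e: -, f: ⊤}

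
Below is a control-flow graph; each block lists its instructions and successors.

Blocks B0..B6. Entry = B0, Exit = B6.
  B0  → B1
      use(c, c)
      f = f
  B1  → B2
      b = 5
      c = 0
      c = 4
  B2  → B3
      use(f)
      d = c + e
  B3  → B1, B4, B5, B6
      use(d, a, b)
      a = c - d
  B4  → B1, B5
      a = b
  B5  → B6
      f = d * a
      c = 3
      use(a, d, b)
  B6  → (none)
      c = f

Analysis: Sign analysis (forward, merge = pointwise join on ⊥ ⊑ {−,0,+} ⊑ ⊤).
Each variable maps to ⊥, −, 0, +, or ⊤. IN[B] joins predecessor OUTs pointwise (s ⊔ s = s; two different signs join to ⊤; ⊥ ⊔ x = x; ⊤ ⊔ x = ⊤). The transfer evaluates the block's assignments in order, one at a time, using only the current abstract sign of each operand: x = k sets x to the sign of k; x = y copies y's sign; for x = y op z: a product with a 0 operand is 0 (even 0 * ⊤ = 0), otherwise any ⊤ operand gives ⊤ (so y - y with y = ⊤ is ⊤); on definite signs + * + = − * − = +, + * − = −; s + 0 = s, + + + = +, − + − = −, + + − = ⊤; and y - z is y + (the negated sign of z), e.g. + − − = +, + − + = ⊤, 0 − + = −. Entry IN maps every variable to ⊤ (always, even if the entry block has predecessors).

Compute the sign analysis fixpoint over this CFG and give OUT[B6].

Answer: {a: ⊤, b: +, c: ⊤, d: ⊤, e: ⊤, f: ⊤}

Trace:
Per-block solution:
  B0:  IN=(all ⊤)  OUT=(all ⊤)
  B1:  IN=(all ⊤)  OUT={b:+, c:+; rest ⊤}
  B2:  IN={b:+, c:+; rest ⊤}  OUT={b:+, c:+; rest ⊤}
  B3:  IN={b:+, c:+; rest ⊤}  OUT={b:+, c:+; rest ⊤}
  B4:  IN={b:+, c:+; rest ⊤}  OUT={a:+, b:+, c:+; rest ⊤}
  B5:  IN={b:+, c:+; rest ⊤}  OUT={b:+, c:+; rest ⊤}
  B6:  IN={b:+, c:+; rest ⊤}  OUT={b:+; rest ⊤}

Merge at B6: IN[B6] = OUT[B3] ⊔ OUT[B5] = {a: ⊤, b: +, c: +, d: ⊤, e: ⊤, f: ⊤}
Applying B6's transfer function to that IN value gives OUT[B6] (row B6 above).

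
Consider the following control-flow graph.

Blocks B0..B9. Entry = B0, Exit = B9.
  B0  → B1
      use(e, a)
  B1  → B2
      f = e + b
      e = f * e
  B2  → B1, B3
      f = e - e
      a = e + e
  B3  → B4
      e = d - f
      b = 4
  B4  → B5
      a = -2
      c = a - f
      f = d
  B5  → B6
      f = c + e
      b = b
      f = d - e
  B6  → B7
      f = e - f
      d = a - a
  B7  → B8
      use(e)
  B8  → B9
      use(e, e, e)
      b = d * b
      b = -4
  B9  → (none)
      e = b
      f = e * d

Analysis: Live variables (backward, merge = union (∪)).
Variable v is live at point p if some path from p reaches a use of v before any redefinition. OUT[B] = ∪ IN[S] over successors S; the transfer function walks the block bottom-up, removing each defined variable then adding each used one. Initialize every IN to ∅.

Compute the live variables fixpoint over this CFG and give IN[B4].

Fixpoint table:
  B0: | IN={a, b, d, e} | OUT={b, d, e}
  B1: | IN={b, d, e} | OUT={b, d, e}
  B2: | IN={b, d, e} | OUT={b, d, e, f}
  B3: | IN={d, f} | OUT={b, d, e, f}
  B4: | IN={b, d, e, f} | OUT={a, b, c, d, e}
  B5: | IN={a, b, c, d, e} | OUT={a, b, e, f}
  B6: | IN={a, b, e, f} | OUT={b, d, e}
  B7: | IN={b, d, e} | OUT={b, d, e}
  B8: | IN={b, d, e} | OUT={b, d}
  B9: | IN={b, d} | OUT={}

Merge at B4: OUT[B4] = IN[B5] = {a, b, c, d, e}
Applying B4's transfer function to that OUT value gives IN[B4] (row B4 above).

Answer: {b, d, e, f}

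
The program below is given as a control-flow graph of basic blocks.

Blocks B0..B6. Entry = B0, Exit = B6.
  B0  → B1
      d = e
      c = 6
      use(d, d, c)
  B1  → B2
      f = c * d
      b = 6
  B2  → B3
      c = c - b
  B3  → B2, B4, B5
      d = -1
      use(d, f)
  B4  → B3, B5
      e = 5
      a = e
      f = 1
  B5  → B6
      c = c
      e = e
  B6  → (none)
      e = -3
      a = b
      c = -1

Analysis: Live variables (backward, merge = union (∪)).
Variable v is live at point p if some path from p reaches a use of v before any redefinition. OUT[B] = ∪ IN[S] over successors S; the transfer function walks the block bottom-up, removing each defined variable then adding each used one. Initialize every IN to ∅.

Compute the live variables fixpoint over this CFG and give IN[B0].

Fixpoint table:
  B0:   IN={e}   OUT={c, d, e}
  B1:   IN={c, d, e}   OUT={b, c, e, f}
  B2:   IN={b, c, e, f}   OUT={b, c, e, f}
  B3:   IN={b, c, e, f}   OUT={b, c, e, f}
  B4:   IN={b, c}   OUT={b, c, e, f}
  B5:   IN={b, c, e}   OUT={b}
  B6:   IN={b}   OUT={}

Merge at B0: OUT[B0] = IN[B1] = {c, d, e}
Applying B0's transfer function to that OUT value gives IN[B0] (row B0 above).

Answer: {e}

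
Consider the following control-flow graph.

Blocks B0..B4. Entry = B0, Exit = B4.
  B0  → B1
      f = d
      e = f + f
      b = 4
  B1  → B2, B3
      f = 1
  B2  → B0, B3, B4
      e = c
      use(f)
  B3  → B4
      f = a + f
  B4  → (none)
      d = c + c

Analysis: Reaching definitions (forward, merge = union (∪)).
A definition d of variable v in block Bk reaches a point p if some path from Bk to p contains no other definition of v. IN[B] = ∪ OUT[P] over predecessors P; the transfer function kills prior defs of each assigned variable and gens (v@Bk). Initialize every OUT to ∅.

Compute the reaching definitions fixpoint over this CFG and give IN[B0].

Converged values:
  B0: | IN={b@B0, e@B2, f@B1} | OUT={b@B0, e@B0, f@B0}
  B1: | IN={b@B0, e@B0, f@B0} | OUT={b@B0, e@B0, f@B1}
  B2: | IN={b@B0, e@B0, f@B1} | OUT={b@B0, e@B2, f@B1}
  B3: | IN={b@B0, e@B0, e@B2, f@B1} | OUT={b@B0, e@B0, e@B2, f@B3}
  B4: | IN={b@B0, e@B0, e@B2, f@B1, f@B3} | OUT={b@B0, d@B4, e@B0, e@B2, f@B1, f@B3}

Merge at B0 (entry node, so the boundary value {} is joined with the incoming edge(s)): IN[B0] = {} ⊔ OUT[B2] = {b@B0, e@B2, f@B1}

Answer: {b@B0, e@B2, f@B1}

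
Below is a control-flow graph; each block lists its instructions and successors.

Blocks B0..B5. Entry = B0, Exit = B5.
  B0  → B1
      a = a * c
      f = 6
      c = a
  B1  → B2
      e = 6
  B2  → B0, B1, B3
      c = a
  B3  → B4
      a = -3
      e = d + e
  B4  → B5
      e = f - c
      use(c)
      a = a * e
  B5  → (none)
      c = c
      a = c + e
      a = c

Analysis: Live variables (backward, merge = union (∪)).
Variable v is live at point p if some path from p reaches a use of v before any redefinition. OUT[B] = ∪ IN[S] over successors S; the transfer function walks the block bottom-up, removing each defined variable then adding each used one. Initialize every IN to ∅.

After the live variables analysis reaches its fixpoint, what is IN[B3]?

Converged values:
  B0:  IN={a, c, d}  OUT={a, d, f}
  B1:  IN={a, d, f}  OUT={a, d, e, f}
  B2:  IN={a, d, e, f}  OUT={a, c, d, e, f}
  B3:  IN={c, d, e, f}  OUT={a, c, f}
  B4:  IN={a, c, f}  OUT={c, e}
  B5:  IN={c, e}  OUT={}

Merge at B3: OUT[B3] = IN[B4] = {a, c, f}
Applying B3's transfer function to that OUT value gives IN[B3] (row B3 above).

Answer: {c, d, e, f}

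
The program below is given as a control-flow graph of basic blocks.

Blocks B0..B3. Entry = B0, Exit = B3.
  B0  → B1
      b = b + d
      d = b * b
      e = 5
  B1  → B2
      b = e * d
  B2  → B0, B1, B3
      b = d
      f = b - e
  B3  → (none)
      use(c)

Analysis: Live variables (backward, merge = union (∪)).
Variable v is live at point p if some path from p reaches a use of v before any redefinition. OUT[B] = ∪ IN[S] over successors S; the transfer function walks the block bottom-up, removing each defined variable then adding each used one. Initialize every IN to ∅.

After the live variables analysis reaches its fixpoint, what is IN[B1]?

Answer: {c, d, e}

Trace:
Fixpoint table:
  B0:  IN={b, c, d}  OUT={c, d, e}
  B1:  IN={c, d, e}  OUT={c, d, e}
  B2:  IN={c, d, e}  OUT={b, c, d, e}
  B3:  IN={c}  OUT={}

Merge at B1: OUT[B1] = IN[B2] = {c, d, e}
Applying B1's transfer function to that OUT value gives IN[B1] (row B1 above).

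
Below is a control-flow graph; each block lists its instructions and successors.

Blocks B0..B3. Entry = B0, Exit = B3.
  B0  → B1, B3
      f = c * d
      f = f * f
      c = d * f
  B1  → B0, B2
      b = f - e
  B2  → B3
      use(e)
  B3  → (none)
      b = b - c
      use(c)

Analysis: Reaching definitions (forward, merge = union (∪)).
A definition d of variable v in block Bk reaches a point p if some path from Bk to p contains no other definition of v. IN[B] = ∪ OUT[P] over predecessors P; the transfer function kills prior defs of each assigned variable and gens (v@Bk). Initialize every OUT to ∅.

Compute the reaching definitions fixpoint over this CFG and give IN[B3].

Converged values:
  B0:   IN={b@B1, c@B0, f@B0}   OUT={b@B1, c@B0, f@B0}
  B1:   IN={b@B1, c@B0, f@B0}   OUT={b@B1, c@B0, f@B0}
  B2:   IN={b@B1, c@B0, f@B0}   OUT={b@B1, c@B0, f@B0}
  B3:   IN={b@B1, c@B0, f@B0}   OUT={b@B3, c@B0, f@B0}

Merge at B3: IN[B3] = OUT[B0] ⊔ OUT[B2] = {b@B1, c@B0, f@B0}

Answer: {b@B1, c@B0, f@B0}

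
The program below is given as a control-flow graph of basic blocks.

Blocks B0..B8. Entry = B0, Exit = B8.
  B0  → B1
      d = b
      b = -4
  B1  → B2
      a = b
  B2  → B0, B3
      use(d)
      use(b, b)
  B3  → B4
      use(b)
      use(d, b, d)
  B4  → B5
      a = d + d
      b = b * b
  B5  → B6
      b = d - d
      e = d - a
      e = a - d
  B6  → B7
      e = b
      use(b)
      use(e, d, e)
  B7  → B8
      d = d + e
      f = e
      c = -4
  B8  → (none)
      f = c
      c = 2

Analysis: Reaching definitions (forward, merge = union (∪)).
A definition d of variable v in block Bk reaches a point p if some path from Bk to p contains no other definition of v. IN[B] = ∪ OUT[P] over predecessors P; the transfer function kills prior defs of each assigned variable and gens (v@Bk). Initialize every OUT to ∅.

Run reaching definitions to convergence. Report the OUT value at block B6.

Answer: {a@B4, b@B5, d@B0, e@B6}

Derivation:
Per-block solution:
  B0:  IN={a@B1, b@B0, d@B0}  OUT={a@B1, b@B0, d@B0}
  B1:  IN={a@B1, b@B0, d@B0}  OUT={a@B1, b@B0, d@B0}
  B2:  IN={a@B1, b@B0, d@B0}  OUT={a@B1, b@B0, d@B0}
  B3:  IN={a@B1, b@B0, d@B0}  OUT={a@B1, b@B0, d@B0}
  B4:  IN={a@B1, b@B0, d@B0}  OUT={a@B4, b@B4, d@B0}
  B5:  IN={a@B4, b@B4, d@B0}  OUT={a@B4, b@B5, d@B0, e@B5}
  B6:  IN={a@B4, b@B5, d@B0, e@B5}  OUT={a@B4, b@B5, d@B0, e@B6}
  B7:  IN={a@B4, b@B5, d@B0, e@B6}  OUT={a@B4, b@B5, c@B7, d@B7, e@B6, f@B7}
  B8:  IN={a@B4, b@B5, c@B7, d@B7, e@B6, f@B7}  OUT={a@B4, b@B5, c@B8, d@B7, e@B6, f@B8}

Merge at B6: IN[B6] = OUT[B5] = {a@B4, b@B5, d@B0, e@B5}
Applying B6's transfer function to that IN value gives OUT[B6] (row B6 above).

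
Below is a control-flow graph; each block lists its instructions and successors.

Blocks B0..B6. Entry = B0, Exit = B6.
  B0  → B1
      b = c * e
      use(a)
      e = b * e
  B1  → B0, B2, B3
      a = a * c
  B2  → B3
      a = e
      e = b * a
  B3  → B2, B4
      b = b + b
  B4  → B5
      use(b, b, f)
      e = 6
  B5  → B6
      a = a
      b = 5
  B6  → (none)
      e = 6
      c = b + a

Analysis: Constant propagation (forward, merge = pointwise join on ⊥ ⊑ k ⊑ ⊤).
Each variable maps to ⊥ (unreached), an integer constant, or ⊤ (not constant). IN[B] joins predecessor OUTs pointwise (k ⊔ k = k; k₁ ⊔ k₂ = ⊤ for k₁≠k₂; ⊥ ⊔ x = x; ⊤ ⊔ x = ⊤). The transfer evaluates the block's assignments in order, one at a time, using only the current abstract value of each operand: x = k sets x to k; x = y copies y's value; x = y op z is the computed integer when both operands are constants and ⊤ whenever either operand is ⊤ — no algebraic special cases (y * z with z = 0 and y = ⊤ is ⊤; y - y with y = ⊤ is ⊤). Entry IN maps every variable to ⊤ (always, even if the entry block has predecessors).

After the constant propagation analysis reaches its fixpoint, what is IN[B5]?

Fixpoint table:
  B0: | IN=(all ⊤) | OUT=(all ⊤)
  B1: | IN=(all ⊤) | OUT=(all ⊤)
  B2: | IN=(all ⊤) | OUT=(all ⊤)
  B3: | IN=(all ⊤) | OUT=(all ⊤)
  B4: | IN=(all ⊤) | OUT={e:6; rest ⊤}
  B5: | IN={e:6; rest ⊤} | OUT={b:5, e:6; rest ⊤}
  B6: | IN={b:5, e:6; rest ⊤} | OUT={b:5, e:6; rest ⊤}

Merge at B5: IN[B5] = OUT[B4] = {a: ⊤, b: ⊤, c: ⊤, d: ⊤, e: 6, f: ⊤}

Answer: {a: ⊤, b: ⊤, c: ⊤, d: ⊤, e: 6, f: ⊤}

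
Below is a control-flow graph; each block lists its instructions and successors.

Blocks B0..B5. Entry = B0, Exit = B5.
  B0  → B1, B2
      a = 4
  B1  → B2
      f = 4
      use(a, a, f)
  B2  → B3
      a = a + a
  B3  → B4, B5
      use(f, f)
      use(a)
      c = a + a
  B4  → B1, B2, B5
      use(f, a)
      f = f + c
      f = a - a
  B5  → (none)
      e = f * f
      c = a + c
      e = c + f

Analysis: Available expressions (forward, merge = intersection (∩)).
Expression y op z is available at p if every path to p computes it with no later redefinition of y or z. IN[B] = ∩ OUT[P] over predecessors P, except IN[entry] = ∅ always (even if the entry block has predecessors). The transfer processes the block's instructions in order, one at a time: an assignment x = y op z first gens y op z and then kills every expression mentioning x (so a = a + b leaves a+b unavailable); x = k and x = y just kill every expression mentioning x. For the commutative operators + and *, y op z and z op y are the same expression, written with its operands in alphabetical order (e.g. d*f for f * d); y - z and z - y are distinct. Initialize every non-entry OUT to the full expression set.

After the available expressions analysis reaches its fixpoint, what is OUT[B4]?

Converged values:
  B0:   IN={}   OUT={}
  B1:   IN={}   OUT={}
  B2:   IN={}   OUT={}
  B3:   IN={}   OUT={a+a}
  B4:   IN={a+a}   OUT={a+a, a-a}
  B5:   IN={a+a}   OUT={a+a, c+f, f*f}

Merge at B4: IN[B4] = OUT[B3] = {a+a}
Applying B4's transfer function to that IN value gives OUT[B4] (row B4 above).

Answer: {a+a, a-a}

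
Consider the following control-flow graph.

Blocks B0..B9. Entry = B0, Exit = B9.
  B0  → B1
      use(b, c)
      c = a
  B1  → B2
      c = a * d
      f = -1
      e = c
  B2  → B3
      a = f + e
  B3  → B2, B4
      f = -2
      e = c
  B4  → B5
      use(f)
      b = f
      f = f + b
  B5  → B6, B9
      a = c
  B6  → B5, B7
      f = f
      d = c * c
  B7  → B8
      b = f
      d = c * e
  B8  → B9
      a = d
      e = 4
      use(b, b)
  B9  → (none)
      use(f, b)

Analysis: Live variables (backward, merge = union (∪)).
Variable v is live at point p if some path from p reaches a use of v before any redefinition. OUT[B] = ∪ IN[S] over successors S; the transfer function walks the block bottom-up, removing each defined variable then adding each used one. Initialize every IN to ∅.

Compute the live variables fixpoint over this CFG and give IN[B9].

Per-block solution:
  B0:  IN={a, b, c, d}  OUT={a, d}
  B1:  IN={a, d}  OUT={c, e, f}
  B2:  IN={c, e, f}  OUT={c}
  B3:  IN={c}  OUT={c, e, f}
  B4:  IN={c, e, f}  OUT={b, c, e, f}
  B5:  IN={b, c, e, f}  OUT={b, c, e, f}
  B6:  IN={b, c, e, f}  OUT={b, c, e, f}
  B7:  IN={c, e, f}  OUT={b, d, f}
  B8:  IN={b, d, f}  OUT={b, f}
  B9:  IN={b, f}  OUT={}

B9 is the boundary node: OUT[B9] = {}
Applying B9's transfer function to that OUT value gives IN[B9] (row B9 above).

Answer: {b, f}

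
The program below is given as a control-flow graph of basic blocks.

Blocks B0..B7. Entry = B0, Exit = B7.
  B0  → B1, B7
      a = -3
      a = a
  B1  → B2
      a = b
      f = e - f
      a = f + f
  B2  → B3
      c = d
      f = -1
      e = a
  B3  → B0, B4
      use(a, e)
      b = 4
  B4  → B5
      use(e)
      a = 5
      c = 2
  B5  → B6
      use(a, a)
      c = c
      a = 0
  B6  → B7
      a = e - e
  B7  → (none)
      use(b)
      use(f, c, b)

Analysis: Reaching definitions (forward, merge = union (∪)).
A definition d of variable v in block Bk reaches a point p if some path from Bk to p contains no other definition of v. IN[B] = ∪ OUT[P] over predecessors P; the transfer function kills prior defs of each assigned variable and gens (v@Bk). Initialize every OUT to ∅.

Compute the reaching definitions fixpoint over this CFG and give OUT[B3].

Converged values:
  B0:   IN={a@B1, b@B3, c@B2, e@B2, f@B2}   OUT={a@B0, b@B3, c@B2, e@B2, f@B2}
  B1:   IN={a@B0, b@B3, c@B2, e@B2, f@B2}   OUT={a@B1, b@B3, c@B2, e@B2, f@B1}
  B2:   IN={a@B1, b@B3, c@B2, e@B2, f@B1}   OUT={a@B1, b@B3, c@B2, e@B2, f@B2}
  B3:   IN={a@B1, b@B3, c@B2, e@B2, f@B2}   OUT={a@B1, b@B3, c@B2, e@B2, f@B2}
  B4:   IN={a@B1, b@B3, c@B2, e@B2, f@B2}   OUT={a@B4, b@B3, c@B4, e@B2, f@B2}
  B5:   IN={a@B4, b@B3, c@B4, e@B2, f@B2}   OUT={a@B5, b@B3, c@B5, e@B2, f@B2}
  B6:   IN={a@B5, b@B3, c@B5, e@B2, f@B2}   OUT={a@B6, b@B3, c@B5, e@B2, f@B2}
  B7:   IN={a@B0, a@B6, b@B3, c@B2, c@B5, e@B2, f@B2}   OUT={a@B0, a@B6, b@B3, c@B2, c@B5, e@B2, f@B2}

Merge at B3: IN[B3] = OUT[B2] = {a@B1, b@B3, c@B2, e@B2, f@B2}
Applying B3's transfer function to that IN value gives OUT[B3] (row B3 above).

Answer: {a@B1, b@B3, c@B2, e@B2, f@B2}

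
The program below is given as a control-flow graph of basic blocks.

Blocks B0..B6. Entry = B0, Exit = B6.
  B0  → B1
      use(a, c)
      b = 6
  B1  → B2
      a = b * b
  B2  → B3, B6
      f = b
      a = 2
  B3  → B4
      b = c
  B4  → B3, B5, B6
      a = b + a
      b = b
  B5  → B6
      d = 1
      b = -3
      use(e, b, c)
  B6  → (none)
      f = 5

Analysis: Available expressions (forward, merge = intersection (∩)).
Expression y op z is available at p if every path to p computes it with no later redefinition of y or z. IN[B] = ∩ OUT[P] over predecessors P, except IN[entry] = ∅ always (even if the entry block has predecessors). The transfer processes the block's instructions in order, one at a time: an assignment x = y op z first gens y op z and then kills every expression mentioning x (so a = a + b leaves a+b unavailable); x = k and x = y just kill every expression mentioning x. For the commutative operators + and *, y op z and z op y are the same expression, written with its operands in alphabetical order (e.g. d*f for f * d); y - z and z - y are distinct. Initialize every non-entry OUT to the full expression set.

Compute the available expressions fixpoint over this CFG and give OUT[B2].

Answer: {b*b}

Trace:
Converged values:
  B0:   IN={}   OUT={}
  B1:   IN={}   OUT={b*b}
  B2:   IN={b*b}   OUT={b*b}
  B3:   IN={}   OUT={}
  B4:   IN={}   OUT={}
  B5:   IN={}   OUT={}
  B6:   IN={}   OUT={}

Merge at B2: IN[B2] = OUT[B1] = {b*b}
Applying B2's transfer function to that IN value gives OUT[B2] (row B2 above).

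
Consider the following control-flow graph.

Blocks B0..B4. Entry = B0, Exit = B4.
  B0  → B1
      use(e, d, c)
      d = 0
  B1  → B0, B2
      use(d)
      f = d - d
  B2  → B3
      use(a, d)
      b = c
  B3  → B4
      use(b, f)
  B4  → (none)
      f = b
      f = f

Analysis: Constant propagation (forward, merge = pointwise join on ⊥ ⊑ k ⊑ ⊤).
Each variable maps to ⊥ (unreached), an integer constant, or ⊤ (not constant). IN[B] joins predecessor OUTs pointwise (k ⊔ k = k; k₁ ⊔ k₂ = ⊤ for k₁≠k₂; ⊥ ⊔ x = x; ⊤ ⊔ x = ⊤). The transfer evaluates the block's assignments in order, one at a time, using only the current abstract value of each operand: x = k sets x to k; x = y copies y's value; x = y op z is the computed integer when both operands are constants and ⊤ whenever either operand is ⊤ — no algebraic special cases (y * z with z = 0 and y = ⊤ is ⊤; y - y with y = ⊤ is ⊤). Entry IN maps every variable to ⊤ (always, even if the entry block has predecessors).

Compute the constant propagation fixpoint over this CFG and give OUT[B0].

Answer: {a: ⊤, b: ⊤, c: ⊤, d: 0, e: ⊤, f: ⊤}

Working:
Per-block solution:
  B0:  IN=(all ⊤)  OUT={d:0; rest ⊤}
  B1:  IN={d:0; rest ⊤}  OUT={d:0, f:0; rest ⊤}
  B2:  IN={d:0, f:0; rest ⊤}  OUT={d:0, f:0; rest ⊤}
  B3:  IN={d:0, f:0; rest ⊤}  OUT={d:0, f:0; rest ⊤}
  B4:  IN={d:0, f:0; rest ⊤}  OUT={d:0; rest ⊤}

Merge at B0 (entry node, so the boundary value (all ⊤) is joined with the incoming edge(s)): IN[B0] = (all ⊤) ⊔ OUT[B1] = {a: ⊤, b: ⊤, c: ⊤, d: ⊤, e: ⊤, f: ⊤}
Applying B0's transfer function to that IN value gives OUT[B0] (row B0 above).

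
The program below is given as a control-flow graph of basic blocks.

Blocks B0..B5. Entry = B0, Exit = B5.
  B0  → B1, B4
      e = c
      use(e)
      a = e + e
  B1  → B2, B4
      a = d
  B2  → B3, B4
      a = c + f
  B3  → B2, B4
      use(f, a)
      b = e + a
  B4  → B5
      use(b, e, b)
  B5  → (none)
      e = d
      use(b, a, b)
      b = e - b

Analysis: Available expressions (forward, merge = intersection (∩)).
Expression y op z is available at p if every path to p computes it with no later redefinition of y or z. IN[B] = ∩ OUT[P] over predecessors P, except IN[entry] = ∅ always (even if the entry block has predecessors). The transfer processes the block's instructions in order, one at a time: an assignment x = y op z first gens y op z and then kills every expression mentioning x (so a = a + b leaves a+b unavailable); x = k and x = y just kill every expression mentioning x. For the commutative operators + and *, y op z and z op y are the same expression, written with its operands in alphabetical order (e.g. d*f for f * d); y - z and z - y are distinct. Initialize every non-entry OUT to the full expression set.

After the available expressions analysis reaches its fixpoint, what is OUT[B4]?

Answer: {e+e}

Trace:
Fixpoint table:
  B0:   IN={}   OUT={e+e}
  B1:   IN={e+e}   OUT={e+e}
  B2:   IN={e+e}   OUT={c+f, e+e}
  B3:   IN={c+f, e+e}   OUT={a+e, c+f, e+e}
  B4:   IN={e+e}   OUT={e+e}
  B5:   IN={e+e}   OUT={}

Merge at B4: IN[B4] = OUT[B0] ∩ OUT[B1] ∩ OUT[B2] ∩ OUT[B3] = {e+e}
Applying B4's transfer function to that IN value gives OUT[B4] (row B4 above).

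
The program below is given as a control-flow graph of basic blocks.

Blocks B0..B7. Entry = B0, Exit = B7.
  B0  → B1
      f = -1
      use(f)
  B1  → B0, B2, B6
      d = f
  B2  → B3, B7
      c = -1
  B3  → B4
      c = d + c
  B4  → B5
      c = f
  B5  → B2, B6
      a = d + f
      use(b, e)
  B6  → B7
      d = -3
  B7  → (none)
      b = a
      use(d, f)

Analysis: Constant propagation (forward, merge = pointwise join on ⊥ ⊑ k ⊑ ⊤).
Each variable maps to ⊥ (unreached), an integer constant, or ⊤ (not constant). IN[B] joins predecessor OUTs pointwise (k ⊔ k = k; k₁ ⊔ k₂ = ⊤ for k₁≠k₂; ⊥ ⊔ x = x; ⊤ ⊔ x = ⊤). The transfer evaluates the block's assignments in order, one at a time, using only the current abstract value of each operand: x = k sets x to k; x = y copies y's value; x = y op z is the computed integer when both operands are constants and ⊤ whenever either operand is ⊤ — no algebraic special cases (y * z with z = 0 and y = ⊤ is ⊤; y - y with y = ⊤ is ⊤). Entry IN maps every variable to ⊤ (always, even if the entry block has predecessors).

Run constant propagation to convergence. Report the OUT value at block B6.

Converged values:
  B0:   IN=(all ⊤)   OUT={f:-1; rest ⊤}
  B1:   IN={f:-1; rest ⊤}   OUT={d:-1, f:-1; rest ⊤}
  B2:   IN={d:-1, f:-1; rest ⊤}   OUT={c:-1, d:-1, f:-1; rest ⊤}
  B3:   IN={c:-1, d:-1, f:-1; rest ⊤}   OUT={c:-2, d:-1, f:-1; rest ⊤}
  B4:   IN={c:-2, d:-1, f:-1; rest ⊤}   OUT={c:-1, d:-1, f:-1; rest ⊤}
  B5:   IN={c:-1, d:-1, f:-1; rest ⊤}   OUT={a:-2, c:-1, d:-1, f:-1; rest ⊤}
  B6:   IN={d:-1, f:-1; rest ⊤}   OUT={d:-3, f:-1; rest ⊤}
  B7:   IN={f:-1; rest ⊤}   OUT={f:-1; rest ⊤}

Merge at B6: IN[B6] = OUT[B1] ⊔ OUT[B5] = {a: ⊤, b: ⊤, c: ⊤, d: -1, e: ⊤, f: -1}
Applying B6's transfer function to that IN value gives OUT[B6] (row B6 above).

Answer: {a: ⊤, b: ⊤, c: ⊤, d: -3, e: ⊤, f: -1}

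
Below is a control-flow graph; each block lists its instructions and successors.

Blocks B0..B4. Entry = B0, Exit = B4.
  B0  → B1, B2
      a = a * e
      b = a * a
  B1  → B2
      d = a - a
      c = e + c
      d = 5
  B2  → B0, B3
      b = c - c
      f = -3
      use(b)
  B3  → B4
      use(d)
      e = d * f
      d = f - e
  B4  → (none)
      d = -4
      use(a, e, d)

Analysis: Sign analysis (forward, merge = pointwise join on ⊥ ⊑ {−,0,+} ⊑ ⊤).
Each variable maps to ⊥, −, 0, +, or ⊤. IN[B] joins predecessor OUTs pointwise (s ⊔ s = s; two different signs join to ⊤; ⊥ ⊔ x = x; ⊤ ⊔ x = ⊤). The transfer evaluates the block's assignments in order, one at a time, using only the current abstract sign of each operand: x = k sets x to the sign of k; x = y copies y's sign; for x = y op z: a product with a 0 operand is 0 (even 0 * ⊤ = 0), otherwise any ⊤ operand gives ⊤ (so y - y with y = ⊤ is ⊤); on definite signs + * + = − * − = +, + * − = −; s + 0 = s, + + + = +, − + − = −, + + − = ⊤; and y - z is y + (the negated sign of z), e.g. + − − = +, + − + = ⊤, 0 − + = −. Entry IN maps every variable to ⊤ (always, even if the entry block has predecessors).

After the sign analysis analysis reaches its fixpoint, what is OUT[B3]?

Per-block solution:
  B0: | IN=(all ⊤) | OUT=(all ⊤)
  B1: | IN=(all ⊤) | OUT={d:+; rest ⊤}
  B2: | IN=(all ⊤) | OUT={f:-; rest ⊤}
  B3: | IN={f:-; rest ⊤} | OUT={f:-; rest ⊤}
  B4: | IN={f:-; rest ⊤} | OUT={d:-, f:-; rest ⊤}

Merge at B3: IN[B3] = OUT[B2] = {a: ⊤, b: ⊤, c: ⊤, d: ⊤, e: ⊤, f: -}
Applying B3's transfer function to that IN value gives OUT[B3] (row B3 above).

Answer: {a: ⊤, b: ⊤, c: ⊤, d: ⊤, e: ⊤, f: -}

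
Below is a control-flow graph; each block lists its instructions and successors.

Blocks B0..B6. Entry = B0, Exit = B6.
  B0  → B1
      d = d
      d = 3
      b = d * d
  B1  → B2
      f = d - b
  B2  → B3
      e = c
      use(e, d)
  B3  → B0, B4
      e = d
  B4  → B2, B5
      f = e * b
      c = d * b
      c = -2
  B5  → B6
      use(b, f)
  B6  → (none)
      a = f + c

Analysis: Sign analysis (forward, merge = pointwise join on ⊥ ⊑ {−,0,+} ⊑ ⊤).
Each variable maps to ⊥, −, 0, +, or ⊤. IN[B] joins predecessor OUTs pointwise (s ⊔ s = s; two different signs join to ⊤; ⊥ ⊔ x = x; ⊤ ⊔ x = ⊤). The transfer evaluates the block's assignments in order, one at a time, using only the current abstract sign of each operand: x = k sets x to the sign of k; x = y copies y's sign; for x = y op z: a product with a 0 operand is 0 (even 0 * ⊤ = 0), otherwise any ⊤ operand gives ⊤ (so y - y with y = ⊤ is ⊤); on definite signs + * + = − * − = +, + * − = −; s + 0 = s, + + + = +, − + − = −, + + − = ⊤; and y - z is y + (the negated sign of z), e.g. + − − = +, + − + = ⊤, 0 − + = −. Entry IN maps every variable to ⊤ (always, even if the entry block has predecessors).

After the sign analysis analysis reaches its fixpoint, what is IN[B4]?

Per-block solution:
  B0:  IN=(all ⊤)  OUT={b:+, d:+; rest ⊤}
  B1:  IN={b:+, d:+; rest ⊤}  OUT={b:+, d:+; rest ⊤}
  B2:  IN={b:+, d:+; rest ⊤}  OUT={b:+, d:+; rest ⊤}
  B3:  IN={b:+, d:+; rest ⊤}  OUT={b:+, d:+, e:+; rest ⊤}
  B4:  IN={b:+, d:+, e:+; rest ⊤}  OUT={b:+, c:-, d:+, e:+, f:+; rest ⊤}
  B5:  IN={b:+, c:-, d:+, e:+, f:+; rest ⊤}  OUT={b:+, c:-, d:+, e:+, f:+; rest ⊤}
  B6:  IN={b:+, c:-, d:+, e:+, f:+; rest ⊤}  OUT={b:+, c:-, d:+, e:+, f:+; rest ⊤}

Merge at B4: IN[B4] = OUT[B3] = {a: ⊤, b: +, c: ⊤, d: +, e: +, f: ⊤}

Answer: {a: ⊤, b: +, c: ⊤, d: +, e: +, f: ⊤}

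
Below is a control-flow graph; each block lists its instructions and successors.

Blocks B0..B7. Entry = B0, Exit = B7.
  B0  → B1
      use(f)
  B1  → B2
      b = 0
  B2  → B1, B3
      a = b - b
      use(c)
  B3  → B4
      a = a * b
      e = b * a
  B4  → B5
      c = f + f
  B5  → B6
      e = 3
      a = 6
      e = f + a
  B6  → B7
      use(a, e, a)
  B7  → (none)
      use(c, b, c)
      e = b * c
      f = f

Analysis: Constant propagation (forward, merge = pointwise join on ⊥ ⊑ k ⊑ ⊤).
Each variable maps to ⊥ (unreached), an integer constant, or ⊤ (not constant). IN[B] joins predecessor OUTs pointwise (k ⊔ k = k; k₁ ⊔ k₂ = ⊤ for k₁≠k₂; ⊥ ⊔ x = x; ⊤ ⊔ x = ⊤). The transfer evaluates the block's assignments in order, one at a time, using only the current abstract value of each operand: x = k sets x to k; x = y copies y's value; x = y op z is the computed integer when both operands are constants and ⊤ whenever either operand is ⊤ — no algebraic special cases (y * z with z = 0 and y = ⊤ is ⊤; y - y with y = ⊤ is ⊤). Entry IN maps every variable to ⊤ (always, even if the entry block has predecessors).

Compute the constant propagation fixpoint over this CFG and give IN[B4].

Per-block solution:
  B0:   IN=(all ⊤)   OUT=(all ⊤)
  B1:   IN=(all ⊤)   OUT={b:0; rest ⊤}
  B2:   IN={b:0; rest ⊤}   OUT={a:0, b:0; rest ⊤}
  B3:   IN={a:0, b:0; rest ⊤}   OUT={a:0, b:0, e:0; rest ⊤}
  B4:   IN={a:0, b:0, e:0; rest ⊤}   OUT={a:0, b:0, e:0; rest ⊤}
  B5:   IN={a:0, b:0, e:0; rest ⊤}   OUT={a:6, b:0; rest ⊤}
  B6:   IN={a:6, b:0; rest ⊤}   OUT={a:6, b:0; rest ⊤}
  B7:   IN={a:6, b:0; rest ⊤}   OUT={a:6, b:0; rest ⊤}

Merge at B4: IN[B4] = OUT[B3] = {a: 0, b: 0, c: ⊤, d: ⊤, e: 0, f: ⊤}

Answer: {a: 0, b: 0, c: ⊤, d: ⊤, e: 0, f: ⊤}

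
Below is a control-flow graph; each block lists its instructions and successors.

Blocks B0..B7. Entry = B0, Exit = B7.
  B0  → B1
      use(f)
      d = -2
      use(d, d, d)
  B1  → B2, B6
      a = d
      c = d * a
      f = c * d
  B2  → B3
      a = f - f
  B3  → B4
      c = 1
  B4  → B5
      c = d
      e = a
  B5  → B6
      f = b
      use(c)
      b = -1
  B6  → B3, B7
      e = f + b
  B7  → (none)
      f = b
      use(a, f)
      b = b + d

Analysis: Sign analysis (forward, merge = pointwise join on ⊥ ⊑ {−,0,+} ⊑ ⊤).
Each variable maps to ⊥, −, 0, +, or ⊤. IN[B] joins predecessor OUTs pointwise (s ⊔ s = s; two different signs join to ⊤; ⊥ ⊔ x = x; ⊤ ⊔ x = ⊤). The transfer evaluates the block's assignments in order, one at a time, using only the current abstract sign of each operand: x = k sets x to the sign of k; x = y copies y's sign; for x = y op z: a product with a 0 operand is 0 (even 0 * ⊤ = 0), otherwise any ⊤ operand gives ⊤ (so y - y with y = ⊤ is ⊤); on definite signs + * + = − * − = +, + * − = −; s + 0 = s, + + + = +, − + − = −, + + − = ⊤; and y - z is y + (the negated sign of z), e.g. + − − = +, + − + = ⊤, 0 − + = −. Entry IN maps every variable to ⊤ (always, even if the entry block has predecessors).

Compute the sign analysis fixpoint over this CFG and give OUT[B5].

Answer: {a: ⊤, b: -, c: -, d: -, e: ⊤, f: ⊤}

Trace:
Converged values:
  B0:  IN=(all ⊤)  OUT={d:-; rest ⊤}
  B1:  IN={d:-; rest ⊤}  OUT={a:-, c:+, d:-, f:-; rest ⊤}
  B2:  IN={a:-, c:+, d:-, f:-; rest ⊤}  OUT={c:+, d:-, f:-; rest ⊤}
  B3:  IN={d:-; rest ⊤}  OUT={c:+, d:-; rest ⊤}
  B4:  IN={c:+, d:-; rest ⊤}  OUT={c:-, d:-; rest ⊤}
  B5:  IN={c:-, d:-; rest ⊤}  OUT={b:-, c:-, d:-; rest ⊤}
  B6:  IN={d:-; rest ⊤}  OUT={d:-; rest ⊤}
  B7:  IN={d:-; rest ⊤}  OUT={d:-; rest ⊤}

Merge at B5: IN[B5] = OUT[B4] = {a: ⊤, b: ⊤, c: -, d: -, e: ⊤, f: ⊤}
Applying B5's transfer function to that IN value gives OUT[B5] (row B5 above).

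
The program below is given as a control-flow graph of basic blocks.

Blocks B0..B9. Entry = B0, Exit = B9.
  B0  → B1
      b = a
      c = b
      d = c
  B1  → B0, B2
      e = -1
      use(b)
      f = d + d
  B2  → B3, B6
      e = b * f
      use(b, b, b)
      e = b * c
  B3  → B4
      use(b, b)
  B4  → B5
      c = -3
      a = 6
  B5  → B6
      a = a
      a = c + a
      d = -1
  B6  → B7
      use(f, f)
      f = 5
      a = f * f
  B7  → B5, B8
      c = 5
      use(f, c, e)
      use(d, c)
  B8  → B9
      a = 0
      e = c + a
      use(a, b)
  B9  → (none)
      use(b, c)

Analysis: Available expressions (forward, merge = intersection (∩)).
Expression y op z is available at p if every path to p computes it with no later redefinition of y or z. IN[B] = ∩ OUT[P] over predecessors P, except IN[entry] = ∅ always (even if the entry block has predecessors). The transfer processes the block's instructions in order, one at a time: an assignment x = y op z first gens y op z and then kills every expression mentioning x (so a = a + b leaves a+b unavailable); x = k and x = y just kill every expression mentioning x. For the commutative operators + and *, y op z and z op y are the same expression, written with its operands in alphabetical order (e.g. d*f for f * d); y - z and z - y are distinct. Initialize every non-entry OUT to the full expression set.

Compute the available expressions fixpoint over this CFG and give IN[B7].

Answer: {f*f}

Trace:
Converged values:
  B0:  IN={}  OUT={}
  B1:  IN={}  OUT={d+d}
  B2:  IN={d+d}  OUT={b*c, b*f, d+d}
  B3:  IN={b*c, b*f, d+d}  OUT={b*c, b*f, d+d}
  B4:  IN={b*c, b*f, d+d}  OUT={b*f, d+d}
  B5:  IN={}  OUT={}
  B6:  IN={}  OUT={f*f}
  B7:  IN={f*f}  OUT={f*f}
  B8:  IN={f*f}  OUT={a+c, f*f}
  B9:  IN={a+c, f*f}  OUT={a+c, f*f}

Merge at B7: IN[B7] = OUT[B6] = {f*f}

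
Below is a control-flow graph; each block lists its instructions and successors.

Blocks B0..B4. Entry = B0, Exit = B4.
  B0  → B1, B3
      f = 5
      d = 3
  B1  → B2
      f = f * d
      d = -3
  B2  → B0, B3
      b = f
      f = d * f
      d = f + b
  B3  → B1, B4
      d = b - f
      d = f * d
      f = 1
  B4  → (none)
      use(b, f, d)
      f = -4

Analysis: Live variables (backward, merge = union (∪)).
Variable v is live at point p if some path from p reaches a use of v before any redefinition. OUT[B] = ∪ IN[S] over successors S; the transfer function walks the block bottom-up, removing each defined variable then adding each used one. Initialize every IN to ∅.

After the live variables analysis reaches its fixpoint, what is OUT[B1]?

Fixpoint table:
  B0: | IN={b} | OUT={b, d, f}
  B1: | IN={d, f} | OUT={d, f}
  B2: | IN={d, f} | OUT={b, f}
  B3: | IN={b, f} | OUT={b, d, f}
  B4: | IN={b, d, f} | OUT={}

Merge at B1: OUT[B1] = IN[B2] = {d, f}

Answer: {d, f}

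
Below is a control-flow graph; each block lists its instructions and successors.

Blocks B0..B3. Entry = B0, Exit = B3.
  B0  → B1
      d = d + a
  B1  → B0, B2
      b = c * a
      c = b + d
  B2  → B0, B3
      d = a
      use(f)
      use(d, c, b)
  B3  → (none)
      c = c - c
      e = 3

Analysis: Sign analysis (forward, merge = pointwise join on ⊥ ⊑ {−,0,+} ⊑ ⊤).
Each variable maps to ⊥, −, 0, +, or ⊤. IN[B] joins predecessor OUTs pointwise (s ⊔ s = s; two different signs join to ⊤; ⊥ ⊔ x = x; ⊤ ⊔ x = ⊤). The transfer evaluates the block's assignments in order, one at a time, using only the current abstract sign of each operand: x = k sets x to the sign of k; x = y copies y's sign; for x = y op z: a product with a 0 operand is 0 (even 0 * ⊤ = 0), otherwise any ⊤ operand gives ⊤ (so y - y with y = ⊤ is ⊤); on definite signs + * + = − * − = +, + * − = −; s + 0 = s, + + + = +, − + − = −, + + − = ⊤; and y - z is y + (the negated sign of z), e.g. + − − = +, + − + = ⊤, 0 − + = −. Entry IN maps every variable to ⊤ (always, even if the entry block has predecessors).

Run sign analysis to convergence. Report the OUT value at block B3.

Per-block solution:
  B0:   IN=(all ⊤)   OUT=(all ⊤)
  B1:   IN=(all ⊤)   OUT=(all ⊤)
  B2:   IN=(all ⊤)   OUT=(all ⊤)
  B3:   IN=(all ⊤)   OUT={e:+; rest ⊤}

Merge at B3: IN[B3] = OUT[B2] = {a: ⊤, b: ⊤, c: ⊤, d: ⊤, e: ⊤, f: ⊤}
Applying B3's transfer function to that IN value gives OUT[B3] (row B3 above).

Answer: {a: ⊤, b: ⊤, c: ⊤, d: ⊤, e: +, f: ⊤}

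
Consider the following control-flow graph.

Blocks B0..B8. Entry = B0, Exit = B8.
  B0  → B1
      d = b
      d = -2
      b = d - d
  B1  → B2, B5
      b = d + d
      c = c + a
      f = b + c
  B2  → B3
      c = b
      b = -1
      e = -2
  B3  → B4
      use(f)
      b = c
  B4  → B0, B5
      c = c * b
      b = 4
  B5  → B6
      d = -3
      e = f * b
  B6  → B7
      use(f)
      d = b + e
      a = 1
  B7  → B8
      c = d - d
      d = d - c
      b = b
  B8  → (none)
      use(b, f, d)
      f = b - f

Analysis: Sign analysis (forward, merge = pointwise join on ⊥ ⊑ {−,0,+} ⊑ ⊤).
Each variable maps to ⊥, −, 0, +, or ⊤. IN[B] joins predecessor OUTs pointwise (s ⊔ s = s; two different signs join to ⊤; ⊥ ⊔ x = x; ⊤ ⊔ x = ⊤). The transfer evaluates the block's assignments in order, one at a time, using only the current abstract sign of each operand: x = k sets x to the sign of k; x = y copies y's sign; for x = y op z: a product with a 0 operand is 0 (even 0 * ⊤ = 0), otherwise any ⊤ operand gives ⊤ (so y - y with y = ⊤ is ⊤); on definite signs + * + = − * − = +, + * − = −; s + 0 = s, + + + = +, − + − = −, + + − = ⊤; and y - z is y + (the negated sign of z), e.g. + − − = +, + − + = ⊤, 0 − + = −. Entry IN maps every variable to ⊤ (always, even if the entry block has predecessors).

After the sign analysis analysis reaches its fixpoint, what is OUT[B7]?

Answer: {a: +, b: ⊤, c: ⊤, d: ⊤, e: ⊤, f: ⊤}

Working:
Per-block solution:
  B0: | IN=(all ⊤) | OUT={d:-; rest ⊤}
  B1: | IN={d:-; rest ⊤} | OUT={b:-, d:-; rest ⊤}
  B2: | IN={b:-, d:-; rest ⊤} | OUT={b:-, c:-, d:-, e:-; rest ⊤}
  B3: | IN={b:-, c:-, d:-, e:-; rest ⊤} | OUT={b:-, c:-, d:-, e:-; rest ⊤}
  B4: | IN={b:-, c:-, d:-, e:-; rest ⊤} | OUT={b:+, c:+, d:-, e:-; rest ⊤}
  B5: | IN={d:-; rest ⊤} | OUT={d:-; rest ⊤}
  B6: | IN={d:-; rest ⊤} | OUT={a:+; rest ⊤}
  B7: | IN={a:+; rest ⊤} | OUT={a:+; rest ⊤}
  B8: | IN={a:+; rest ⊤} | OUT={a:+; rest ⊤}

Merge at B7: IN[B7] = OUT[B6] = {a: +, b: ⊤, c: ⊤, d: ⊤, e: ⊤, f: ⊤}
Applying B7's transfer function to that IN value gives OUT[B7] (row B7 above).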